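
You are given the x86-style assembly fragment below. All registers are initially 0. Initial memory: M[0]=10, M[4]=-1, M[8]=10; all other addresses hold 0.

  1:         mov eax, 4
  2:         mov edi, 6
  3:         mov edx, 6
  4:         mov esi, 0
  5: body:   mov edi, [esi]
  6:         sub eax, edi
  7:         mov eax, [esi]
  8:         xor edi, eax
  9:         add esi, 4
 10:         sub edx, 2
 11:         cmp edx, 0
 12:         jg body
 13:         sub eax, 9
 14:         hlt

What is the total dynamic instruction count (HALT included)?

30

eax=4
edi=6
edx=6
esi=0
edi=M[0]=10
eax=4-10=-6
eax=M[0]=10
edi=10^10=0
esi=0+4=4
edx=6-2=4
cmp edx, 0  (cmp 4,0)
jg body: taken
edi=M[4]=-1
eax=10-(-1)=11
eax=M[4]=-1
edi=(-1)^(-1)=0
esi=4+4=8
edx=4-2=2
cmp edx, 0  (cmp 2,0)
jg body: taken
edi=M[8]=10
eax=(-1)-10=-11
eax=M[8]=10
edi=10^10=0
esi=8+4=12
edx=2-2=0
cmp edx, 0  (cmp 0,0)
jg body: not taken
eax=10-9=1
halt.
Total executed instructions: 30.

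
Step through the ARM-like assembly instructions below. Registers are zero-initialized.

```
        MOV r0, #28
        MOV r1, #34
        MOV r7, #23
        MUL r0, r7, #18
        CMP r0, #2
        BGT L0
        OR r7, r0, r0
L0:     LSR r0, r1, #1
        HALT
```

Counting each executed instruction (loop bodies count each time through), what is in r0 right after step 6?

after MOV r0, #28: r0=28
after MOV r1, #34: r1=34
after MOV r7, #23: r7=23
after MUL r0, r7, #18: r0=23*18=414
CMP r0, #2  (cmp 414,2)
BGT L0: taken
After step 6: r0 = 414.

414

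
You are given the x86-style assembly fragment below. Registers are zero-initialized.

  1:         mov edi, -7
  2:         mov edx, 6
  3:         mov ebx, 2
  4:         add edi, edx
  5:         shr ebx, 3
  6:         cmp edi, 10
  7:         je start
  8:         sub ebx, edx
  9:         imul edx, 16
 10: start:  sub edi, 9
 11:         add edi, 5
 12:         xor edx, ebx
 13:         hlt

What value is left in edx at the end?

-102

mov edi, -7 → edi=-7
mov edx, 6 → edx=6
mov ebx, 2 → ebx=2
add edi, edx → edi=(-7)+6=-1
shr ebx, 3 → ebx=2>>3=0
cmp edi, 10  (cmp -1,10)
je start: not taken
sub ebx, edx → ebx=0-6=-6
imul edx, 16 → edx=6*16=96
sub edi, 9 → edi=(-1)-9=-10
add edi, 5 → edi=(-10)+5=-5
xor edx, ebx → edx=96^(-6)=-102
halt.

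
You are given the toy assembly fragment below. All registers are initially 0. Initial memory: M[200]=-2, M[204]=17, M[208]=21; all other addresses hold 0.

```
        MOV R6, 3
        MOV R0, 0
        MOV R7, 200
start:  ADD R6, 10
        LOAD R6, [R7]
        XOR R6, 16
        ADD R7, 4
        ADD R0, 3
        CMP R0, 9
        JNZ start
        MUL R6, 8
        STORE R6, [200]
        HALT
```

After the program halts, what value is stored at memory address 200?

after MOV R6, 3: R6=3
after MOV R0, 0: R0=0
after MOV R7, 200: R7=200
after ADD R6, 10: R6=3+10=13
after LOAD R6, [R7]: R6=M[200]=-2
after XOR R6, 16: R6=(-2)^16=-18
after ADD R7, 4: R7=200+4=204
after ADD R0, 3: R0=0+3=3
CMP R0, 9  (cmp 3,9)
JNZ start: taken
after ADD R6, 10: R6=(-18)+10=-8
after LOAD R6, [R7]: R6=M[204]=17
after XOR R6, 16: R6=17^16=1
after ADD R7, 4: R7=204+4=208
after ADD R0, 3: R0=3+3=6
CMP R0, 9  (cmp 6,9)
JNZ start: taken
after ADD R6, 10: R6=1+10=11
after LOAD R6, [R7]: R6=M[208]=21
after XOR R6, 16: R6=21^16=5
after ADD R7, 4: R7=208+4=212
after ADD R0, 3: R0=6+3=9
CMP R0, 9  (cmp 9,9)
JNZ start: not taken
after MUL R6, 8: R6=5*8=40
STORE R6, [200] → M[200]=40
halt.

40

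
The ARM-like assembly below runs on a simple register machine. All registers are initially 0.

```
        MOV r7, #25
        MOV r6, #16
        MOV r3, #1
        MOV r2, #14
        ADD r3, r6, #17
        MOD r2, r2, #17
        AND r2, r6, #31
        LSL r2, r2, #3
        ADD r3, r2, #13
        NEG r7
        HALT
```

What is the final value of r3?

after MOV r7, #25: r7=25
after MOV r6, #16: r6=16
after MOV r3, #1: r3=1
after MOV r2, #14: r2=14
after ADD r3, r6, #17: r3=16+17=33
after MOD r2, r2, #17: r2=14%17=14
after AND r2, r6, #31: r2=16&31=16
after LSL r2, r2, #3: r2=16<<3=128
after ADD r3, r2, #13: r3=128+13=141
after NEG r7: r7=-(25)=-25
halt.

141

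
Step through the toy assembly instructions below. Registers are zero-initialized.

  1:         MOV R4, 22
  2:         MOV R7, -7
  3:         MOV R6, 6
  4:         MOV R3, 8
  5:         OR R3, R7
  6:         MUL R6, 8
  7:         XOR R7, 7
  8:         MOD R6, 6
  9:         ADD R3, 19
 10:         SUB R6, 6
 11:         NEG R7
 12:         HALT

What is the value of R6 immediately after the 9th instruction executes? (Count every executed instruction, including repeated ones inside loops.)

after MOV R4, 22: R4=22
after MOV R7, -7: R7=-7
after MOV R6, 6: R6=6
after MOV R3, 8: R3=8
after OR R3, R7: R3=8|(-7)=-7
after MUL R6, 8: R6=6*8=48
after XOR R7, 7: R7=(-7)^7=-2
after MOD R6, 6: R6=48%6=0
after ADD R3, 19: R3=(-7)+19=12
After step 9: R6 = 0.

0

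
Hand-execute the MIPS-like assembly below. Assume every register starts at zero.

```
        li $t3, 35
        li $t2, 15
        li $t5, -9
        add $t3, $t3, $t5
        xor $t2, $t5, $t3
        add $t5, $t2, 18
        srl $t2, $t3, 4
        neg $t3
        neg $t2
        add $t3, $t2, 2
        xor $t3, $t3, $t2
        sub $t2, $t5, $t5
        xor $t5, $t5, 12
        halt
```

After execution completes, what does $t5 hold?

-13

$t3=35
$t2=15
$t5=-9
$t3=35+(-9)=26
$t2=(-9)^26=-19
$t5=(-19)+18=-1
$t2=26>>4=1
$t3=-(26)=-26
$t2=-(1)=-1
$t3=(-1)+2=1
$t3=1^(-1)=-2
$t2=(-1)-(-1)=0
$t5=(-1)^12=-13
halt.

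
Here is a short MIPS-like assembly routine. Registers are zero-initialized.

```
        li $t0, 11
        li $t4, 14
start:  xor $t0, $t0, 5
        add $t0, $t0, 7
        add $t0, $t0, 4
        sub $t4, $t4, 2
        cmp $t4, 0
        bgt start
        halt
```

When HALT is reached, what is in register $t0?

85

$t0=11
$t4=14
$t0=11^5=14
$t0=14+7=21
$t0=21+4=25
$t4=14-2=12
cmp $t4, 0  (cmp 12,0)
bgt start: taken
$t0=25^5=28
$t0=28+7=35
$t0=35+4=39
$t4=12-2=10
cmp $t4, 0  (cmp 10,0)
bgt start: taken
$t0=39^5=34
$t0=34+7=41
$t0=41+4=45
$t4=10-2=8
cmp $t4, 0  (cmp 8,0)
bgt start: taken
$t0=45^5=40
$t0=40+7=47
$t0=47+4=51
$t4=8-2=6
cmp $t4, 0  (cmp 6,0)
bgt start: taken
$t0=51^5=54
$t0=54+7=61
$t0=61+4=65
$t4=6-2=4
cmp $t4, 0  (cmp 4,0)
bgt start: taken
$t0=65^5=68
$t0=68+7=75
$t0=75+4=79
$t4=4-2=2
cmp $t4, 0  (cmp 2,0)
bgt start: taken
$t0=79^5=74
$t0=74+7=81
$t0=81+4=85
$t4=2-2=0
cmp $t4, 0  (cmp 0,0)
bgt start: not taken
halt.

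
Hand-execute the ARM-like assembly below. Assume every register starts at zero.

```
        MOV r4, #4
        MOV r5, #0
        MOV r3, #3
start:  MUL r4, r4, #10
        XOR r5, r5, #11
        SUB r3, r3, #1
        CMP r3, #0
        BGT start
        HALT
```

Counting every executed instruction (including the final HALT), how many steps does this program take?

MOV r4, #4 → r4=4
MOV r5, #0 → r5=0
MOV r3, #3 → r3=3
MUL r4, r4, #10 → r4=4*10=40
XOR r5, r5, #11 → r5=0^11=11
SUB r3, r3, #1 → r3=3-1=2
CMP r3, #0  (cmp 2,0)
BGT start: taken
MUL r4, r4, #10 → r4=40*10=400
XOR r5, r5, #11 → r5=11^11=0
SUB r3, r3, #1 → r3=2-1=1
CMP r3, #0  (cmp 1,0)
BGT start: taken
MUL r4, r4, #10 → r4=400*10=4000
XOR r5, r5, #11 → r5=0^11=11
SUB r3, r3, #1 → r3=1-1=0
CMP r3, #0  (cmp 0,0)
BGT start: not taken
halt.
Total executed instructions: 19.

19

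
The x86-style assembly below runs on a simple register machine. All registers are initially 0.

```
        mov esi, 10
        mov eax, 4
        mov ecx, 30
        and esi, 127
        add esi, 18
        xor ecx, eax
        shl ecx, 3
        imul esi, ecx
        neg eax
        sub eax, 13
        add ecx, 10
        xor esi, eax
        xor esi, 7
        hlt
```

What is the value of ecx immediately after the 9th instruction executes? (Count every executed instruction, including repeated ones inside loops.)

after mov esi, 10: esi=10
after mov eax, 4: eax=4
after mov ecx, 30: ecx=30
after and esi, 127: esi=10&127=10
after add esi, 18: esi=10+18=28
after xor ecx, eax: ecx=30^4=26
after shl ecx, 3: ecx=26<<3=208
after imul esi, ecx: esi=28*208=5824
after neg eax: eax=-(4)=-4
After step 9: ecx = 208.

208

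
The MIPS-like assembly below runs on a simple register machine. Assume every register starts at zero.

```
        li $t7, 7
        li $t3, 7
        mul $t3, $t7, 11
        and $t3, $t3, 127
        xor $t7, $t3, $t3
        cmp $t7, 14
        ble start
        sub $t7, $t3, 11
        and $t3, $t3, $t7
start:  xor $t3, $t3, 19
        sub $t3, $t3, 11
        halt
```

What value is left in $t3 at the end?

$t7=7
$t3=7
$t3=7*11=77
$t3=77&127=77
$t7=77^77=0
cmp $t7, 14  (cmp 0,14)
ble start: taken
$t3=77^19=94
$t3=94-11=83
halt.

83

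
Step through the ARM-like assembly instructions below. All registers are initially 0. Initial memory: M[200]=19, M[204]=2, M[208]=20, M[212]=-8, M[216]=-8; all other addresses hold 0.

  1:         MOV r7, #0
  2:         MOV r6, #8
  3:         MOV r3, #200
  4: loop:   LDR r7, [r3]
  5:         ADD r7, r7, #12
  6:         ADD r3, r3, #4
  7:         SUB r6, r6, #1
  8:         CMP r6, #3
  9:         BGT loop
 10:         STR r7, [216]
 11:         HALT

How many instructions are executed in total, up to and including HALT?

35

r7=0
r6=8
r3=200
r7=M[200]=19
r7=19+12=31
r3=200+4=204
r6=8-1=7
CMP r6, #3  (cmp 7,3)
BGT loop: taken
r7=M[204]=2
r7=2+12=14
r3=204+4=208
r6=7-1=6
CMP r6, #3  (cmp 6,3)
BGT loop: taken
r7=M[208]=20
r7=20+12=32
r3=208+4=212
r6=6-1=5
CMP r6, #3  (cmp 5,3)
BGT loop: taken
r7=M[212]=-8
r7=(-8)+12=4
r3=212+4=216
r6=5-1=4
CMP r6, #3  (cmp 4,3)
BGT loop: taken
r7=M[216]=-8
r7=(-8)+12=4
r3=216+4=220
r6=4-1=3
CMP r6, #3  (cmp 3,3)
BGT loop: not taken
STR r7, [216] → M[216]=4
halt.
Total executed instructions: 35.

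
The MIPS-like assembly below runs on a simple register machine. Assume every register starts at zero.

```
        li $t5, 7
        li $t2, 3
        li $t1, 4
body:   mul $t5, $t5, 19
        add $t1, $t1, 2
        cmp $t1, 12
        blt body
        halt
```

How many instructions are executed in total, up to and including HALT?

20

$t5=7
$t2=3
$t1=4
$t5=7*19=133
$t1=4+2=6
cmp $t1, 12  (cmp 6,12)
blt body: taken
$t5=133*19=2527
$t1=6+2=8
cmp $t1, 12  (cmp 8,12)
blt body: taken
$t5=2527*19=48013
$t1=8+2=10
cmp $t1, 12  (cmp 10,12)
blt body: taken
$t5=48013*19=912247
$t1=10+2=12
cmp $t1, 12  (cmp 12,12)
blt body: not taken
halt.
Total executed instructions: 20.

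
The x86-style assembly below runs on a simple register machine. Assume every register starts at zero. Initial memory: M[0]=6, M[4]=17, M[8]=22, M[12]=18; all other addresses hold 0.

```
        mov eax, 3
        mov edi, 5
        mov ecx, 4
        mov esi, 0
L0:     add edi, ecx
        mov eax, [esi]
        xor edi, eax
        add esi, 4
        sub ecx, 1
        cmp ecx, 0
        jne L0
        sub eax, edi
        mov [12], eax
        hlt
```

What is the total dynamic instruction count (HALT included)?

35

after mov eax, 3: eax=3
after mov edi, 5: edi=5
after mov ecx, 4: ecx=4
after mov esi, 0: esi=0
after add edi, ecx: edi=5+4=9
after mov eax, [esi]: eax=M[0]=6
after xor edi, eax: edi=9^6=15
after add esi, 4: esi=0+4=4
after sub ecx, 1: ecx=4-1=3
cmp ecx, 0  (cmp 3,0)
jne L0: taken
after add edi, ecx: edi=15+3=18
after mov eax, [esi]: eax=M[4]=17
after xor edi, eax: edi=18^17=3
after add esi, 4: esi=4+4=8
after sub ecx, 1: ecx=3-1=2
cmp ecx, 0  (cmp 2,0)
jne L0: taken
after add edi, ecx: edi=3+2=5
after mov eax, [esi]: eax=M[8]=22
after xor edi, eax: edi=5^22=19
after add esi, 4: esi=8+4=12
after sub ecx, 1: ecx=2-1=1
cmp ecx, 0  (cmp 1,0)
jne L0: taken
after add edi, ecx: edi=19+1=20
after mov eax, [esi]: eax=M[12]=18
after xor edi, eax: edi=20^18=6
after add esi, 4: esi=12+4=16
after sub ecx, 1: ecx=1-1=0
cmp ecx, 0  (cmp 0,0)
jne L0: not taken
after sub eax, edi: eax=18-6=12
mov [12], eax → M[12]=12
halt.
Total executed instructions: 35.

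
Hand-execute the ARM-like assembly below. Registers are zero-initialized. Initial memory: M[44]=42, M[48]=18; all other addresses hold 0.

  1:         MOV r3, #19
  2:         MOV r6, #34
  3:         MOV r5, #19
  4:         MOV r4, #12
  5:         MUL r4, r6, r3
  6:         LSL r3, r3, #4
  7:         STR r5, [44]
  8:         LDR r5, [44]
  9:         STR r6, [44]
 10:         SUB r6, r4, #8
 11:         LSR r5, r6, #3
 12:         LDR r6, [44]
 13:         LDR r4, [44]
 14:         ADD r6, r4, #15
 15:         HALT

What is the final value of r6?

49

MOV r3, #19 → r3=19
MOV r6, #34 → r6=34
MOV r5, #19 → r5=19
MOV r4, #12 → r4=12
MUL r4, r6, r3 → r4=34*19=646
LSL r3, r3, #4 → r3=19<<4=304
STR r5, [44] → M[44]=19
LDR r5, [44] → r5=M[44]=19
STR r6, [44] → M[44]=34
SUB r6, r4, #8 → r6=646-8=638
LSR r5, r6, #3 → r5=638>>3=79
LDR r6, [44] → r6=M[44]=34
LDR r4, [44] → r4=M[44]=34
ADD r6, r4, #15 → r6=34+15=49
halt.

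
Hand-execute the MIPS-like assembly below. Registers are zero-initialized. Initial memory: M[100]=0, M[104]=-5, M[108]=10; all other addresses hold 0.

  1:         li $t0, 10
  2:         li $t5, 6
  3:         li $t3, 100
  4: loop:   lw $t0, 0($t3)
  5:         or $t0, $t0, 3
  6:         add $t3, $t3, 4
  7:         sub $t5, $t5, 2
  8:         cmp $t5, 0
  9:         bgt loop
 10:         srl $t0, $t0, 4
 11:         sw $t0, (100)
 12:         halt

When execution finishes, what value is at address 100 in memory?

after li $t0, 10: $t0=10
after li $t5, 6: $t5=6
after li $t3, 100: $t3=100
after lw $t0, 0($t3): $t0=M[100]=0
after or $t0, $t0, 3: $t0=0|3=3
after add $t3, $t3, 4: $t3=100+4=104
after sub $t5, $t5, 2: $t5=6-2=4
cmp $t5, 0  (cmp 4,0)
bgt loop: taken
after lw $t0, 0($t3): $t0=M[104]=-5
after or $t0, $t0, 3: $t0=(-5)|3=-5
after add $t3, $t3, 4: $t3=104+4=108
after sub $t5, $t5, 2: $t5=4-2=2
cmp $t5, 0  (cmp 2,0)
bgt loop: taken
after lw $t0, 0($t3): $t0=M[108]=10
after or $t0, $t0, 3: $t0=10|3=11
after add $t3, $t3, 4: $t3=108+4=112
after sub $t5, $t5, 2: $t5=2-2=0
cmp $t5, 0  (cmp 0,0)
bgt loop: not taken
after srl $t0, $t0, 4: $t0=11>>4=0
sw $t0, (100) → M[100]=0
halt.

0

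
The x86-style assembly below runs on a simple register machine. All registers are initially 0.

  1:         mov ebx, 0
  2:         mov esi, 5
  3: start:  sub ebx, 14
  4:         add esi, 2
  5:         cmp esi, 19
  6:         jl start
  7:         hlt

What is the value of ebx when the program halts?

-98

ebx=0
esi=5
ebx=0-14=-14
esi=5+2=7
cmp esi, 19  (cmp 7,19)
jl start: taken
ebx=(-14)-14=-28
esi=7+2=9
cmp esi, 19  (cmp 9,19)
jl start: taken
ebx=(-28)-14=-42
esi=9+2=11
cmp esi, 19  (cmp 11,19)
jl start: taken
ebx=(-42)-14=-56
esi=11+2=13
cmp esi, 19  (cmp 13,19)
jl start: taken
ebx=(-56)-14=-70
esi=13+2=15
cmp esi, 19  (cmp 15,19)
jl start: taken
ebx=(-70)-14=-84
esi=15+2=17
cmp esi, 19  (cmp 17,19)
jl start: taken
ebx=(-84)-14=-98
esi=17+2=19
cmp esi, 19  (cmp 19,19)
jl start: not taken
halt.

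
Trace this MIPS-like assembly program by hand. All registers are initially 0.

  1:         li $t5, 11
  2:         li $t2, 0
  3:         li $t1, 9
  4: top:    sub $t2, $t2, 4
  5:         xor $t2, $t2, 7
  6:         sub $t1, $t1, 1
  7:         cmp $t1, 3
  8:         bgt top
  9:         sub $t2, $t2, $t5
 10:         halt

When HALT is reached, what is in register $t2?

after li $t5, 11: $t5=11
after li $t2, 0: $t2=0
after li $t1, 9: $t1=9
after sub $t2, $t2, 4: $t2=0-4=-4
after xor $t2, $t2, 7: $t2=(-4)^7=-5
after sub $t1, $t1, 1: $t1=9-1=8
cmp $t1, 3  (cmp 8,3)
bgt top: taken
after sub $t2, $t2, 4: $t2=(-5)-4=-9
after xor $t2, $t2, 7: $t2=(-9)^7=-16
after sub $t1, $t1, 1: $t1=8-1=7
cmp $t1, 3  (cmp 7,3)
bgt top: taken
after sub $t2, $t2, 4: $t2=(-16)-4=-20
after xor $t2, $t2, 7: $t2=(-20)^7=-21
after sub $t1, $t1, 1: $t1=7-1=6
cmp $t1, 3  (cmp 6,3)
bgt top: taken
after sub $t2, $t2, 4: $t2=(-21)-4=-25
after xor $t2, $t2, 7: $t2=(-25)^7=-32
after sub $t1, $t1, 1: $t1=6-1=5
cmp $t1, 3  (cmp 5,3)
bgt top: taken
after sub $t2, $t2, 4: $t2=(-32)-4=-36
after xor $t2, $t2, 7: $t2=(-36)^7=-37
after sub $t1, $t1, 1: $t1=5-1=4
cmp $t1, 3  (cmp 4,3)
bgt top: taken
after sub $t2, $t2, 4: $t2=(-37)-4=-41
after xor $t2, $t2, 7: $t2=(-41)^7=-48
after sub $t1, $t1, 1: $t1=4-1=3
cmp $t1, 3  (cmp 3,3)
bgt top: not taken
after sub $t2, $t2, $t5: $t2=(-48)-11=-59
halt.

-59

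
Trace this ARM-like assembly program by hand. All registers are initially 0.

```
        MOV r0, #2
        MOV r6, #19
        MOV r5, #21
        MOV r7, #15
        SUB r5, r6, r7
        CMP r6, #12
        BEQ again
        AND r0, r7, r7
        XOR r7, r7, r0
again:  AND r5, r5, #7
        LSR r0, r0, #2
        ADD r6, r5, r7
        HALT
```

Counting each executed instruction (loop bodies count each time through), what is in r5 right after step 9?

4

r0=2
r6=19
r5=21
r7=15
r5=19-15=4
CMP r6, #12  (cmp 19,12)
BEQ again: not taken
r0=15&15=15
r7=15^15=0
After step 9: r5 = 4.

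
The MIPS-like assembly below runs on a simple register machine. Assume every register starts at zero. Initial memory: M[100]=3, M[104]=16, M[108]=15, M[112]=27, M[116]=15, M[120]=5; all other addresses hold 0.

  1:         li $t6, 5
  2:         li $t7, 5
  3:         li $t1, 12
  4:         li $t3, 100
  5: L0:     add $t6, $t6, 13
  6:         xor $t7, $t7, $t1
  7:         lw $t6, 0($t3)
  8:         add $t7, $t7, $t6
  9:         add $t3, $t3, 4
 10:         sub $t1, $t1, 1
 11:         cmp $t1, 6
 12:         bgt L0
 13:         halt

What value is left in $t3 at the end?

124

li $t6, 5 → $t6=5
li $t7, 5 → $t7=5
li $t1, 12 → $t1=12
li $t3, 100 → $t3=100
add $t6, $t6, 13 → $t6=5+13=18
xor $t7, $t7, $t1 → $t7=5^12=9
lw $t6, 0($t3) → $t6=M[100]=3
add $t7, $t7, $t6 → $t7=9+3=12
add $t3, $t3, 4 → $t3=100+4=104
sub $t1, $t1, 1 → $t1=12-1=11
cmp $t1, 6  (cmp 11,6)
bgt L0: taken
add $t6, $t6, 13 → $t6=3+13=16
xor $t7, $t7, $t1 → $t7=12^11=7
lw $t6, 0($t3) → $t6=M[104]=16
add $t7, $t7, $t6 → $t7=7+16=23
add $t3, $t3, 4 → $t3=104+4=108
sub $t1, $t1, 1 → $t1=11-1=10
cmp $t1, 6  (cmp 10,6)
bgt L0: taken
add $t6, $t6, 13 → $t6=16+13=29
xor $t7, $t7, $t1 → $t7=23^10=29
lw $t6, 0($t3) → $t6=M[108]=15
add $t7, $t7, $t6 → $t7=29+15=44
add $t3, $t3, 4 → $t3=108+4=112
sub $t1, $t1, 1 → $t1=10-1=9
cmp $t1, 6  (cmp 9,6)
bgt L0: taken
add $t6, $t6, 13 → $t6=15+13=28
xor $t7, $t7, $t1 → $t7=44^9=37
lw $t6, 0($t3) → $t6=M[112]=27
add $t7, $t7, $t6 → $t7=37+27=64
add $t3, $t3, 4 → $t3=112+4=116
sub $t1, $t1, 1 → $t1=9-1=8
cmp $t1, 6  (cmp 8,6)
bgt L0: taken
add $t6, $t6, 13 → $t6=27+13=40
xor $t7, $t7, $t1 → $t7=64^8=72
lw $t6, 0($t3) → $t6=M[116]=15
add $t7, $t7, $t6 → $t7=72+15=87
add $t3, $t3, 4 → $t3=116+4=120
sub $t1, $t1, 1 → $t1=8-1=7
cmp $t1, 6  (cmp 7,6)
bgt L0: taken
add $t6, $t6, 13 → $t6=15+13=28
xor $t7, $t7, $t1 → $t7=87^7=80
lw $t6, 0($t3) → $t6=M[120]=5
add $t7, $t7, $t6 → $t7=80+5=85
add $t3, $t3, 4 → $t3=120+4=124
sub $t1, $t1, 1 → $t1=7-1=6
cmp $t1, 6  (cmp 6,6)
bgt L0: not taken
halt.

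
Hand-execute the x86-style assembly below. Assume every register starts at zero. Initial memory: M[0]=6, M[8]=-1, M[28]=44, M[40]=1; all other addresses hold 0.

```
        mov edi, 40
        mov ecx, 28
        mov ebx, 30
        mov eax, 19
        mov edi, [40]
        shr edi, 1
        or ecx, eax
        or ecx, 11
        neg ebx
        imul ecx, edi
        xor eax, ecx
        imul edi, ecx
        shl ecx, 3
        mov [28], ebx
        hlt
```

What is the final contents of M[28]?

-30

after mov edi, 40: edi=40
after mov ecx, 28: ecx=28
after mov ebx, 30: ebx=30
after mov eax, 19: eax=19
after mov edi, [40]: edi=M[40]=1
after shr edi, 1: edi=1>>1=0
after or ecx, eax: ecx=28|19=31
after or ecx, 11: ecx=31|11=31
after neg ebx: ebx=-(30)=-30
after imul ecx, edi: ecx=31*0=0
after xor eax, ecx: eax=19^0=19
after imul edi, ecx: edi=0*0=0
after shl ecx, 3: ecx=0<<3=0
mov [28], ebx → M[28]=-30
halt.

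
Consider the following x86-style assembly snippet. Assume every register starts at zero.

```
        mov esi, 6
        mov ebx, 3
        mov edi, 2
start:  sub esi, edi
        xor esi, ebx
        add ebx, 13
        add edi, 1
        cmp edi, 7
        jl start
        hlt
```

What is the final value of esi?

43

after mov esi, 6: esi=6
after mov ebx, 3: ebx=3
after mov edi, 2: edi=2
after sub esi, edi: esi=6-2=4
after xor esi, ebx: esi=4^3=7
after add ebx, 13: ebx=3+13=16
after add edi, 1: edi=2+1=3
cmp edi, 7  (cmp 3,7)
jl start: taken
after sub esi, edi: esi=7-3=4
after xor esi, ebx: esi=4^16=20
after add ebx, 13: ebx=16+13=29
after add edi, 1: edi=3+1=4
cmp edi, 7  (cmp 4,7)
jl start: taken
after sub esi, edi: esi=20-4=16
after xor esi, ebx: esi=16^29=13
after add ebx, 13: ebx=29+13=42
after add edi, 1: edi=4+1=5
cmp edi, 7  (cmp 5,7)
jl start: taken
after sub esi, edi: esi=13-5=8
after xor esi, ebx: esi=8^42=34
after add ebx, 13: ebx=42+13=55
after add edi, 1: edi=5+1=6
cmp edi, 7  (cmp 6,7)
jl start: taken
after sub esi, edi: esi=34-6=28
after xor esi, ebx: esi=28^55=43
after add ebx, 13: ebx=55+13=68
after add edi, 1: edi=6+1=7
cmp edi, 7  (cmp 7,7)
jl start: not taken
halt.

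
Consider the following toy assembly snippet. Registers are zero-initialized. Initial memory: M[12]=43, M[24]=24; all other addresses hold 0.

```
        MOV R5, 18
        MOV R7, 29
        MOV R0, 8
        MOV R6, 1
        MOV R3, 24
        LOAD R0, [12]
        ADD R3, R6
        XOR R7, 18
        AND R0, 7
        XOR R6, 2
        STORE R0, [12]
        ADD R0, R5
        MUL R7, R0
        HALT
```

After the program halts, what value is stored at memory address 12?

R5=18
R7=29
R0=8
R6=1
R3=24
R0=M[12]=43
R3=24+1=25
R7=29^18=15
R0=43&7=3
R6=1^2=3
STORE R0, [12] → M[12]=3
R0=3+18=21
R7=15*21=315
halt.

3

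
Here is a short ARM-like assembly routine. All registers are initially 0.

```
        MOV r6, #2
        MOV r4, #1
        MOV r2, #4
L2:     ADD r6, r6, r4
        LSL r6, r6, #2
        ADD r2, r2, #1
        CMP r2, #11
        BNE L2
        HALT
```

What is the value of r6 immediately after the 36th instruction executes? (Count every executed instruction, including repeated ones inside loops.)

54612

after MOV r6, #2: r6=2
after MOV r4, #1: r4=1
after MOV r2, #4: r2=4
after ADD r6, r6, r4: r6=2+1=3
after LSL r6, r6, #2: r6=3<<2=12
after ADD r2, r2, #1: r2=4+1=5
CMP r2, #11  (cmp 5,11)
BNE L2: taken
after ADD r6, r6, r4: r6=12+1=13
after LSL r6, r6, #2: r6=13<<2=52
after ADD r2, r2, #1: r2=5+1=6
CMP r2, #11  (cmp 6,11)
BNE L2: taken
after ADD r6, r6, r4: r6=52+1=53
after LSL r6, r6, #2: r6=53<<2=212
after ADD r2, r2, #1: r2=6+1=7
CMP r2, #11  (cmp 7,11)
BNE L2: taken
after ADD r6, r6, r4: r6=212+1=213
after LSL r6, r6, #2: r6=213<<2=852
after ADD r2, r2, #1: r2=7+1=8
CMP r2, #11  (cmp 8,11)
BNE L2: taken
after ADD r6, r6, r4: r6=852+1=853
after LSL r6, r6, #2: r6=853<<2=3412
after ADD r2, r2, #1: r2=8+1=9
CMP r2, #11  (cmp 9,11)
BNE L2: taken
after ADD r6, r6, r4: r6=3412+1=3413
after LSL r6, r6, #2: r6=3413<<2=13652
after ADD r2, r2, #1: r2=9+1=10
CMP r2, #11  (cmp 10,11)
BNE L2: taken
after ADD r6, r6, r4: r6=13652+1=13653
after LSL r6, r6, #2: r6=13653<<2=54612
after ADD r2, r2, #1: r2=10+1=11
After step 36: r6 = 54612.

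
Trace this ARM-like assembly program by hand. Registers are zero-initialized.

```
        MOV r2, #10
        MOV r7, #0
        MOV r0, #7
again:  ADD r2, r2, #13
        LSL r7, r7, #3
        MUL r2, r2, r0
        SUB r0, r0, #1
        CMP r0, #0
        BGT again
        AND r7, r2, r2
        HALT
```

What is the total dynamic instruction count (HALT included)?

47

MOV r2, #10 → r2=10
MOV r7, #0 → r7=0
MOV r0, #7 → r0=7
ADD r2, r2, #13 → r2=10+13=23
LSL r7, r7, #3 → r7=0<<3=0
MUL r2, r2, r0 → r2=23*7=161
SUB r0, r0, #1 → r0=7-1=6
CMP r0, #0  (cmp 6,0)
BGT again: taken
ADD r2, r2, #13 → r2=161+13=174
LSL r7, r7, #3 → r7=0<<3=0
MUL r2, r2, r0 → r2=174*6=1044
SUB r0, r0, #1 → r0=6-1=5
CMP r0, #0  (cmp 5,0)
BGT again: taken
ADD r2, r2, #13 → r2=1044+13=1057
LSL r7, r7, #3 → r7=0<<3=0
MUL r2, r2, r0 → r2=1057*5=5285
SUB r0, r0, #1 → r0=5-1=4
CMP r0, #0  (cmp 4,0)
BGT again: taken
ADD r2, r2, #13 → r2=5285+13=5298
LSL r7, r7, #3 → r7=0<<3=0
MUL r2, r2, r0 → r2=5298*4=21192
SUB r0, r0, #1 → r0=4-1=3
CMP r0, #0  (cmp 3,0)
BGT again: taken
ADD r2, r2, #13 → r2=21192+13=21205
LSL r7, r7, #3 → r7=0<<3=0
MUL r2, r2, r0 → r2=21205*3=63615
SUB r0, r0, #1 → r0=3-1=2
CMP r0, #0  (cmp 2,0)
BGT again: taken
ADD r2, r2, #13 → r2=63615+13=63628
LSL r7, r7, #3 → r7=0<<3=0
MUL r2, r2, r0 → r2=63628*2=127256
SUB r0, r0, #1 → r0=2-1=1
CMP r0, #0  (cmp 1,0)
BGT again: taken
ADD r2, r2, #13 → r2=127256+13=127269
LSL r7, r7, #3 → r7=0<<3=0
MUL r2, r2, r0 → r2=127269*1=127269
SUB r0, r0, #1 → r0=1-1=0
CMP r0, #0  (cmp 0,0)
BGT again: not taken
AND r7, r2, r2 → r7=127269&127269=127269
halt.
Total executed instructions: 47.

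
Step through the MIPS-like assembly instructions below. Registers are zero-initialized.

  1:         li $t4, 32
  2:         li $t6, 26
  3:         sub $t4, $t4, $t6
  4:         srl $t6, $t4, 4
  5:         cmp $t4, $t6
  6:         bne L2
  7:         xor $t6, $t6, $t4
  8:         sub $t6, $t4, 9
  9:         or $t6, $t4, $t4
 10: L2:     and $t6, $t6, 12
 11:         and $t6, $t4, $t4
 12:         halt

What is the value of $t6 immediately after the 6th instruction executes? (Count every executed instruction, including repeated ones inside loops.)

after li $t4, 32: $t4=32
after li $t6, 26: $t6=26
after sub $t4, $t4, $t6: $t4=32-26=6
after srl $t6, $t4, 4: $t6=6>>4=0
cmp $t4, $t6  (cmp 6,0)
bne L2: taken
After step 6: $t6 = 0.

0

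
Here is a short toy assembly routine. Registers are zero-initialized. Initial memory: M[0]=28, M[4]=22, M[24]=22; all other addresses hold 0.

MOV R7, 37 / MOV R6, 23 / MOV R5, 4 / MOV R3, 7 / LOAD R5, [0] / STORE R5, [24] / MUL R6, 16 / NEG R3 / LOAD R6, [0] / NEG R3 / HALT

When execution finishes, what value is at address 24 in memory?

28

R7=37
R6=23
R5=4
R3=7
R5=M[0]=28
STORE R5, [24] → M[24]=28
R6=23*16=368
R3=-(7)=-7
R6=M[0]=28
R3=-(-7)=7
halt.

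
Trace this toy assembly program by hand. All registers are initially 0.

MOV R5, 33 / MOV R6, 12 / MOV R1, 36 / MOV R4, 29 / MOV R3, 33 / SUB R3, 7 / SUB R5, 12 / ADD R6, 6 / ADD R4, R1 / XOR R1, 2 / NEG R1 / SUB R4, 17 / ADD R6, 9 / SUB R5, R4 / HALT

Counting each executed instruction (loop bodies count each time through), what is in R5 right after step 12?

MOV R5, 33 → R5=33
MOV R6, 12 → R6=12
MOV R1, 36 → R1=36
MOV R4, 29 → R4=29
MOV R3, 33 → R3=33
SUB R3, 7 → R3=33-7=26
SUB R5, 12 → R5=33-12=21
ADD R6, 6 → R6=12+6=18
ADD R4, R1 → R4=29+36=65
XOR R1, 2 → R1=36^2=38
NEG R1 → R1=-(38)=-38
SUB R4, 17 → R4=65-17=48
After step 12: R5 = 21.

21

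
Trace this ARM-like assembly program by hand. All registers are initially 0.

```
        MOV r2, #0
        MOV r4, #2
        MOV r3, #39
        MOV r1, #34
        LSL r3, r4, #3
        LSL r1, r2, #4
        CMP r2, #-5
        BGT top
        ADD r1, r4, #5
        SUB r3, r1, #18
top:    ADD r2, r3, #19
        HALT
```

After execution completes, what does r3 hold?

r2=0
r4=2
r3=39
r1=34
r3=2<<3=16
r1=0<<4=0
CMP r2, #-5  (cmp 0,-5)
BGT top: taken
r2=16+19=35
halt.

16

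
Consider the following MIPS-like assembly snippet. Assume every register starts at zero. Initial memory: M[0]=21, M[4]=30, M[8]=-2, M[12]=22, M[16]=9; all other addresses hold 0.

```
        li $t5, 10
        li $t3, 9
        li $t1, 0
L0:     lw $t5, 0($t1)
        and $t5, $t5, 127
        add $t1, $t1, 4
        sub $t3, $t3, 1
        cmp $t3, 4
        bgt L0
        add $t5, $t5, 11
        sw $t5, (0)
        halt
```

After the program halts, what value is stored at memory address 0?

20

li $t5, 10 → $t5=10
li $t3, 9 → $t3=9
li $t1, 0 → $t1=0
lw $t5, 0($t1) → $t5=M[0]=21
and $t5, $t5, 127 → $t5=21&127=21
add $t1, $t1, 4 → $t1=0+4=4
sub $t3, $t3, 1 → $t3=9-1=8
cmp $t3, 4  (cmp 8,4)
bgt L0: taken
lw $t5, 0($t1) → $t5=M[4]=30
and $t5, $t5, 127 → $t5=30&127=30
add $t1, $t1, 4 → $t1=4+4=8
sub $t3, $t3, 1 → $t3=8-1=7
cmp $t3, 4  (cmp 7,4)
bgt L0: taken
lw $t5, 0($t1) → $t5=M[8]=-2
and $t5, $t5, 127 → $t5=(-2)&127=126
add $t1, $t1, 4 → $t1=8+4=12
sub $t3, $t3, 1 → $t3=7-1=6
cmp $t3, 4  (cmp 6,4)
bgt L0: taken
lw $t5, 0($t1) → $t5=M[12]=22
and $t5, $t5, 127 → $t5=22&127=22
add $t1, $t1, 4 → $t1=12+4=16
sub $t3, $t3, 1 → $t3=6-1=5
cmp $t3, 4  (cmp 5,4)
bgt L0: taken
lw $t5, 0($t1) → $t5=M[16]=9
and $t5, $t5, 127 → $t5=9&127=9
add $t1, $t1, 4 → $t1=16+4=20
sub $t3, $t3, 1 → $t3=5-1=4
cmp $t3, 4  (cmp 4,4)
bgt L0: not taken
add $t5, $t5, 11 → $t5=9+11=20
sw $t5, (0) → M[0]=20
halt.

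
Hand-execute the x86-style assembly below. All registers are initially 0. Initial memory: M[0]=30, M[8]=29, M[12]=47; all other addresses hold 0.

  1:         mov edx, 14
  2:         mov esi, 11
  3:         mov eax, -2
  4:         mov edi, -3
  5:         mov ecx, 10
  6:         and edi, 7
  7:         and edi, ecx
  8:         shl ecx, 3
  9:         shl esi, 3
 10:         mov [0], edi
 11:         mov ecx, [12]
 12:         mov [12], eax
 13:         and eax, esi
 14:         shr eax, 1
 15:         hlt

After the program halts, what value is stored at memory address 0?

0

mov edx, 14 → edx=14
mov esi, 11 → esi=11
mov eax, -2 → eax=-2
mov edi, -3 → edi=-3
mov ecx, 10 → ecx=10
and edi, 7 → edi=(-3)&7=5
and edi, ecx → edi=5&10=0
shl ecx, 3 → ecx=10<<3=80
shl esi, 3 → esi=11<<3=88
mov [0], edi → M[0]=0
mov ecx, [12] → ecx=M[12]=47
mov [12], eax → M[12]=-2
and eax, esi → eax=(-2)&88=88
shr eax, 1 → eax=88>>1=44
halt.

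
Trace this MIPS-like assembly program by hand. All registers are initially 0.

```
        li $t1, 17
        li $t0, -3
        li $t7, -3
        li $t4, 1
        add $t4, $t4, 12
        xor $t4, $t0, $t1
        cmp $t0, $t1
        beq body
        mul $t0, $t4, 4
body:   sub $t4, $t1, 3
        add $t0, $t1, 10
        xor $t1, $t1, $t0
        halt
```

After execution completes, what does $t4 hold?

14

after li $t1, 17: $t1=17
after li $t0, -3: $t0=-3
after li $t7, -3: $t7=-3
after li $t4, 1: $t4=1
after add $t4, $t4, 12: $t4=1+12=13
after xor $t4, $t0, $t1: $t4=(-3)^17=-20
cmp $t0, $t1  (cmp -3,17)
beq body: not taken
after mul $t0, $t4, 4: $t0=(-20)*4=-80
after sub $t4, $t1, 3: $t4=17-3=14
after add $t0, $t1, 10: $t0=17+10=27
after xor $t1, $t1, $t0: $t1=17^27=10
halt.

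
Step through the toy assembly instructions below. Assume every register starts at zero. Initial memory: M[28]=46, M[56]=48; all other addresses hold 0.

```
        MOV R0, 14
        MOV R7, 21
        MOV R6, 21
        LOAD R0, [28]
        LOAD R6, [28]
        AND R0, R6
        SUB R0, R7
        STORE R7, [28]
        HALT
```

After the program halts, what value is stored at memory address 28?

after MOV R0, 14: R0=14
after MOV R7, 21: R7=21
after MOV R6, 21: R6=21
after LOAD R0, [28]: R0=M[28]=46
after LOAD R6, [28]: R6=M[28]=46
after AND R0, R6: R0=46&46=46
after SUB R0, R7: R0=46-21=25
STORE R7, [28] → M[28]=21
halt.

21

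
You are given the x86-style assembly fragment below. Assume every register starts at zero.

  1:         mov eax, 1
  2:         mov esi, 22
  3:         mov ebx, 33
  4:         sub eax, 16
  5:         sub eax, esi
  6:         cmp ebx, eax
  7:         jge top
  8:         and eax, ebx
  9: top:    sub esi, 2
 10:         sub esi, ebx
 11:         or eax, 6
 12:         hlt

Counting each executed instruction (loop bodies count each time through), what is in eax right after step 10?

-33

after mov eax, 1: eax=1
after mov esi, 22: esi=22
after mov ebx, 33: ebx=33
after sub eax, 16: eax=1-16=-15
after sub eax, esi: eax=(-15)-22=-37
cmp ebx, eax  (cmp 33,-37)
jge top: taken
after sub esi, 2: esi=22-2=20
after sub esi, ebx: esi=20-33=-13
after or eax, 6: eax=(-37)|6=-33
After step 10: eax = -33.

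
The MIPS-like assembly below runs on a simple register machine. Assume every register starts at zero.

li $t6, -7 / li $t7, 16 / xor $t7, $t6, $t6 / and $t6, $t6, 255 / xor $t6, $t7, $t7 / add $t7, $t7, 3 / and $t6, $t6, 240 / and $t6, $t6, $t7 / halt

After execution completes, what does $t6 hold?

0

after li $t6, -7: $t6=-7
after li $t7, 16: $t7=16
after xor $t7, $t6, $t6: $t7=(-7)^(-7)=0
after and $t6, $t6, 255: $t6=(-7)&255=249
after xor $t6, $t7, $t7: $t6=0^0=0
after add $t7, $t7, 3: $t7=0+3=3
after and $t6, $t6, 240: $t6=0&240=0
after and $t6, $t6, $t7: $t6=0&3=0
halt.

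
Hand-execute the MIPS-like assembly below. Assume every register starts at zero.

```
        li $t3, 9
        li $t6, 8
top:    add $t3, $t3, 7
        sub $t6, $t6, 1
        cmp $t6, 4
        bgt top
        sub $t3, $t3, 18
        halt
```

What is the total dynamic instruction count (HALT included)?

20

li $t3, 9 → $t3=9
li $t6, 8 → $t6=8
add $t3, $t3, 7 → $t3=9+7=16
sub $t6, $t6, 1 → $t6=8-1=7
cmp $t6, 4  (cmp 7,4)
bgt top: taken
add $t3, $t3, 7 → $t3=16+7=23
sub $t6, $t6, 1 → $t6=7-1=6
cmp $t6, 4  (cmp 6,4)
bgt top: taken
add $t3, $t3, 7 → $t3=23+7=30
sub $t6, $t6, 1 → $t6=6-1=5
cmp $t6, 4  (cmp 5,4)
bgt top: taken
add $t3, $t3, 7 → $t3=30+7=37
sub $t6, $t6, 1 → $t6=5-1=4
cmp $t6, 4  (cmp 4,4)
bgt top: not taken
sub $t3, $t3, 18 → $t3=37-18=19
halt.
Total executed instructions: 20.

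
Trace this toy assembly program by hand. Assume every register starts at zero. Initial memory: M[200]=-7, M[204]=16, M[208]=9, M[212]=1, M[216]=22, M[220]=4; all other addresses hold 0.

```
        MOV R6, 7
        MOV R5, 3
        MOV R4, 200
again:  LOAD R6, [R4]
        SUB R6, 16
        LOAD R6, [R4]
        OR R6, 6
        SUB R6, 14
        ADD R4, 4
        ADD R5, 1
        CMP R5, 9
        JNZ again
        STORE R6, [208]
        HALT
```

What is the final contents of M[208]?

MOV R6, 7 → R6=7
MOV R5, 3 → R5=3
MOV R4, 200 → R4=200
LOAD R6, [R4] → R6=M[200]=-7
SUB R6, 16 → R6=(-7)-16=-23
LOAD R6, [R4] → R6=M[200]=-7
OR R6, 6 → R6=(-7)|6=-1
SUB R6, 14 → R6=(-1)-14=-15
ADD R4, 4 → R4=200+4=204
ADD R5, 1 → R5=3+1=4
CMP R5, 9  (cmp 4,9)
JNZ again: taken
LOAD R6, [R4] → R6=M[204]=16
SUB R6, 16 → R6=16-16=0
LOAD R6, [R4] → R6=M[204]=16
OR R6, 6 → R6=16|6=22
SUB R6, 14 → R6=22-14=8
ADD R4, 4 → R4=204+4=208
ADD R5, 1 → R5=4+1=5
CMP R5, 9  (cmp 5,9)
JNZ again: taken
LOAD R6, [R4] → R6=M[208]=9
SUB R6, 16 → R6=9-16=-7
LOAD R6, [R4] → R6=M[208]=9
OR R6, 6 → R6=9|6=15
SUB R6, 14 → R6=15-14=1
ADD R4, 4 → R4=208+4=212
ADD R5, 1 → R5=5+1=6
CMP R5, 9  (cmp 6,9)
JNZ again: taken
LOAD R6, [R4] → R6=M[212]=1
SUB R6, 16 → R6=1-16=-15
LOAD R6, [R4] → R6=M[212]=1
OR R6, 6 → R6=1|6=7
SUB R6, 14 → R6=7-14=-7
ADD R4, 4 → R4=212+4=216
ADD R5, 1 → R5=6+1=7
CMP R5, 9  (cmp 7,9)
JNZ again: taken
LOAD R6, [R4] → R6=M[216]=22
SUB R6, 16 → R6=22-16=6
LOAD R6, [R4] → R6=M[216]=22
OR R6, 6 → R6=22|6=22
SUB R6, 14 → R6=22-14=8
ADD R4, 4 → R4=216+4=220
ADD R5, 1 → R5=7+1=8
CMP R5, 9  (cmp 8,9)
JNZ again: taken
LOAD R6, [R4] → R6=M[220]=4
SUB R6, 16 → R6=4-16=-12
LOAD R6, [R4] → R6=M[220]=4
OR R6, 6 → R6=4|6=6
SUB R6, 14 → R6=6-14=-8
ADD R4, 4 → R4=220+4=224
ADD R5, 1 → R5=8+1=9
CMP R5, 9  (cmp 9,9)
JNZ again: not taken
STORE R6, [208] → M[208]=-8
halt.

-8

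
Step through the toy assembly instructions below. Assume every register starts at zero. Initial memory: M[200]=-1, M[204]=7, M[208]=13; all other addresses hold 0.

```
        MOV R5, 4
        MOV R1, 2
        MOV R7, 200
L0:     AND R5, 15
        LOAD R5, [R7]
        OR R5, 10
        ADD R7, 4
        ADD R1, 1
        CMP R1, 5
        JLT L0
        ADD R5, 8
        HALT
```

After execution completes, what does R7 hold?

R5=4
R1=2
R7=200
R5=4&15=4
R5=M[200]=-1
R5=(-1)|10=-1
R7=200+4=204
R1=2+1=3
CMP R1, 5  (cmp 3,5)
JLT L0: taken
R5=(-1)&15=15
R5=M[204]=7
R5=7|10=15
R7=204+4=208
R1=3+1=4
CMP R1, 5  (cmp 4,5)
JLT L0: taken
R5=15&15=15
R5=M[208]=13
R5=13|10=15
R7=208+4=212
R1=4+1=5
CMP R1, 5  (cmp 5,5)
JLT L0: not taken
R5=15+8=23
halt.

212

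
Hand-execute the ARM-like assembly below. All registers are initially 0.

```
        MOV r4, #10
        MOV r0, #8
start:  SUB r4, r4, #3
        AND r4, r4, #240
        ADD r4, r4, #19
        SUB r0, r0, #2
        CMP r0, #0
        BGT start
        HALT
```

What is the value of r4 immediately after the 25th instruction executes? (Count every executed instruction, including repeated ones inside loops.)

67

MOV r4, #10 → r4=10
MOV r0, #8 → r0=8
SUB r4, r4, #3 → r4=10-3=7
AND r4, r4, #240 → r4=7&240=0
ADD r4, r4, #19 → r4=0+19=19
SUB r0, r0, #2 → r0=8-2=6
CMP r0, #0  (cmp 6,0)
BGT start: taken
SUB r4, r4, #3 → r4=19-3=16
AND r4, r4, #240 → r4=16&240=16
ADD r4, r4, #19 → r4=16+19=35
SUB r0, r0, #2 → r0=6-2=4
CMP r0, #0  (cmp 4,0)
BGT start: taken
SUB r4, r4, #3 → r4=35-3=32
AND r4, r4, #240 → r4=32&240=32
ADD r4, r4, #19 → r4=32+19=51
SUB r0, r0, #2 → r0=4-2=2
CMP r0, #0  (cmp 2,0)
BGT start: taken
SUB r4, r4, #3 → r4=51-3=48
AND r4, r4, #240 → r4=48&240=48
ADD r4, r4, #19 → r4=48+19=67
SUB r0, r0, #2 → r0=2-2=0
CMP r0, #0  (cmp 0,0)
After step 25: r4 = 67.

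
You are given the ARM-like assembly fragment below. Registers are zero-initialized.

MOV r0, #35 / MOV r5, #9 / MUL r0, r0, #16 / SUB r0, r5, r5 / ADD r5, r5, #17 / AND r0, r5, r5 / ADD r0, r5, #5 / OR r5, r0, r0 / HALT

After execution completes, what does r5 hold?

31

r0=35
r5=9
r0=35*16=560
r0=9-9=0
r5=9+17=26
r0=26&26=26
r0=26+5=31
r5=31|31=31
halt.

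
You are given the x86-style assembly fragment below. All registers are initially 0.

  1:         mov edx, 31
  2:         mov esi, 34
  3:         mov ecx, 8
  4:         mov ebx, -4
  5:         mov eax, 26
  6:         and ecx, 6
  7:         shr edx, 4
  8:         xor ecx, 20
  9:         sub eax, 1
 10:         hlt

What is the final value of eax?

25

mov edx, 31 → edx=31
mov esi, 34 → esi=34
mov ecx, 8 → ecx=8
mov ebx, -4 → ebx=-4
mov eax, 26 → eax=26
and ecx, 6 → ecx=8&6=0
shr edx, 4 → edx=31>>4=1
xor ecx, 20 → ecx=0^20=20
sub eax, 1 → eax=26-1=25
halt.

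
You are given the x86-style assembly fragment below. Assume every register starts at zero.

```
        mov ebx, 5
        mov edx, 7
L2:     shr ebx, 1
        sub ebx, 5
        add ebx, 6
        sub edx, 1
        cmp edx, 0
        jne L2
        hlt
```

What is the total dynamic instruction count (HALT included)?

ebx=5
edx=7
ebx=5>>1=2
ebx=2-5=-3
ebx=(-3)+6=3
edx=7-1=6
cmp edx, 0  (cmp 6,0)
jne L2: taken
ebx=3>>1=1
ebx=1-5=-4
ebx=(-4)+6=2
edx=6-1=5
cmp edx, 0  (cmp 5,0)
jne L2: taken
ebx=2>>1=1
ebx=1-5=-4
ebx=(-4)+6=2
edx=5-1=4
cmp edx, 0  (cmp 4,0)
jne L2: taken
ebx=2>>1=1
ebx=1-5=-4
ebx=(-4)+6=2
edx=4-1=3
cmp edx, 0  (cmp 3,0)
jne L2: taken
ebx=2>>1=1
ebx=1-5=-4
ebx=(-4)+6=2
edx=3-1=2
cmp edx, 0  (cmp 2,0)
jne L2: taken
ebx=2>>1=1
ebx=1-5=-4
ebx=(-4)+6=2
edx=2-1=1
cmp edx, 0  (cmp 1,0)
jne L2: taken
ebx=2>>1=1
ebx=1-5=-4
ebx=(-4)+6=2
edx=1-1=0
cmp edx, 0  (cmp 0,0)
jne L2: not taken
halt.
Total executed instructions: 45.

45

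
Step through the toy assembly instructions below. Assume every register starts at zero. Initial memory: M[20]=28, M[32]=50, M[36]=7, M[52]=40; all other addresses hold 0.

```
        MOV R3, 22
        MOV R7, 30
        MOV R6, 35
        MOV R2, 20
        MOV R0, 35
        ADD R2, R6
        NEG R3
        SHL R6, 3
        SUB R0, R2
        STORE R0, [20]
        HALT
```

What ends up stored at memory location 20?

-20

after MOV R3, 22: R3=22
after MOV R7, 30: R7=30
after MOV R6, 35: R6=35
after MOV R2, 20: R2=20
after MOV R0, 35: R0=35
after ADD R2, R6: R2=20+35=55
after NEG R3: R3=-(22)=-22
after SHL R6, 3: R6=35<<3=280
after SUB R0, R2: R0=35-55=-20
STORE R0, [20] → M[20]=-20
halt.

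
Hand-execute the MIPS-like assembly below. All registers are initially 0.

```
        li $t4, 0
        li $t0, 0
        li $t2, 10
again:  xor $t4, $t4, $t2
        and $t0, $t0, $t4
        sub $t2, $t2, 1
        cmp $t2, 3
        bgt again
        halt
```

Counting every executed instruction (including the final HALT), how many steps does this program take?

39

$t4=0
$t0=0
$t2=10
$t4=0^10=10
$t0=0&10=0
$t2=10-1=9
cmp $t2, 3  (cmp 9,3)
bgt again: taken
$t4=10^9=3
$t0=0&3=0
$t2=9-1=8
cmp $t2, 3  (cmp 8,3)
bgt again: taken
$t4=3^8=11
$t0=0&11=0
$t2=8-1=7
cmp $t2, 3  (cmp 7,3)
bgt again: taken
$t4=11^7=12
$t0=0&12=0
$t2=7-1=6
cmp $t2, 3  (cmp 6,3)
bgt again: taken
$t4=12^6=10
$t0=0&10=0
$t2=6-1=5
cmp $t2, 3  (cmp 5,3)
bgt again: taken
$t4=10^5=15
$t0=0&15=0
$t2=5-1=4
cmp $t2, 3  (cmp 4,3)
bgt again: taken
$t4=15^4=11
$t0=0&11=0
$t2=4-1=3
cmp $t2, 3  (cmp 3,3)
bgt again: not taken
halt.
Total executed instructions: 39.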